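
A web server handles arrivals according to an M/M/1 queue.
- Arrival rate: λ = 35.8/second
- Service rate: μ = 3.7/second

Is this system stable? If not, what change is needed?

Stability requires ρ = λ/(cμ) < 1
ρ = 35.8/(1 × 3.7) = 35.8/3.70 = 9.6757
Since 9.6757 ≥ 1, the system is UNSTABLE.
Queue grows without bound. Need μ > λ = 35.8.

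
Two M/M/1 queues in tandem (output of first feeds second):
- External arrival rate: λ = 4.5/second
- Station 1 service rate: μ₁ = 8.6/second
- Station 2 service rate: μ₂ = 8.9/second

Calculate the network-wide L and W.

By Jackson's theorem, each station behaves as independent M/M/1.
Station 1: ρ₁ = 4.5/8.6 = 0.5233, L₁ = ρ₁/(1-ρ₁) = λ/(μ₁-λ) = 4.5/4.10 = 1.0976
Station 2: ρ₂ = 4.5/8.9 = 0.5056, L₂ = ρ₂/(1-ρ₂) = λ/(μ₂-λ) = 4.5/4.40 = 1.0227
Total: L = L₁ + L₂ = 1.0976 + 1.0227 = 2.1203
W = L/λ = 2.1203/4.5 = 0.4712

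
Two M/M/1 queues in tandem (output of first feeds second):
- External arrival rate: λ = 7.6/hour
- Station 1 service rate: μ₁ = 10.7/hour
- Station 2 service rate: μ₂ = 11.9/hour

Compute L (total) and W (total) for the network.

By Jackson's theorem, each station behaves as independent M/M/1.
Station 1: ρ₁ = 7.6/10.7 = 0.7103, L₁ = ρ₁/(1-ρ₁) = λ/(μ₁-λ) = 7.6/3.10 = 2.45161
Station 2: ρ₂ = 7.6/11.9 = 0.6387, L₂ = ρ₂/(1-ρ₂) = λ/(μ₂-λ) = 7.6/4.30 = 1.76744
Total: L = L₁ + L₂ = 2.45161 + 1.76744 = 4.2191
W = L/λ = 4.2191/7.6 = 0.5551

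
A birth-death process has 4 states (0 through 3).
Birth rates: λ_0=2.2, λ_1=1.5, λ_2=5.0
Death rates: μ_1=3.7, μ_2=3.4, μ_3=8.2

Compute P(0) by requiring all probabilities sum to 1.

Ratios P(n)/P(0) = (λ₀···λₙ₋₁)/(μ₁···μₙ):
P(1)/P(0) = (2.2)/(3.7) = 0.5946
P(2)/P(0) = (2.2×1.5)/(3.7×3.4) = 0.2623
P(3)/P(0) = (2.2×1.5×5.0)/(3.7×3.4×8.2) = 0.1600

Normalization: ∑ P(n) = 1
P(0) × (1.0000 + 0.5946 + 0.2623 + 0.1600) = 1
P(0) × 2.0169 = 1
P(0) = 1/2.0169 = 0.4958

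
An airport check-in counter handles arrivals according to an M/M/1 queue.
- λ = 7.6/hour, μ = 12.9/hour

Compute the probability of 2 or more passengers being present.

ρ = λ/μ = 7.6/12.9 = 0.58915
P(N ≥ n) = ρⁿ
P(N ≥ 2) = 0.58915^2
P(N ≥ 2) = 0.3471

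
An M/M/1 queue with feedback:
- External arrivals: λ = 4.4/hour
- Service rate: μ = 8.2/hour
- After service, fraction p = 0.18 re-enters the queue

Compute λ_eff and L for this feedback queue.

Effective arrival rate: λ_eff = λ/(1-p) = 4.4/(1-0.18) = 4.4/0.82 = 5.36585
ρ = λ_eff/μ = 5.36585/8.2 = 0.65437
L = ρ/(1-ρ) = 0.65437/(1-0.65437) = 1.8933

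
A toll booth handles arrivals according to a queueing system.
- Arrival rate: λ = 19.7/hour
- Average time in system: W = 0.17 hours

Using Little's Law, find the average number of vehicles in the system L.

Little's Law: L = λW
L = 19.7 × 0.17 = 3.3490 vehicles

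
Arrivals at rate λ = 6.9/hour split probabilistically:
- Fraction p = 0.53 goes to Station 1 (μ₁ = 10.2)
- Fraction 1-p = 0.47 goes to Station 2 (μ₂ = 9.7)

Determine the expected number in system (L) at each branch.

Effective rates: λ₁ = 6.9×0.53 = 3.657, λ₂ = 6.9×0.47 = 3.243
Station 1: ρ₁ = 3.657/10.2 = 0.35853, L₁ = ρ₁/(1-ρ₁) = 0.35853/(1-0.35853) = 0.5589
Station 2: ρ₂ = 3.243/9.7 = 0.3343, L₂ = ρ₂/(1-ρ₂) = 0.3343/(1-0.3343) = 0.5022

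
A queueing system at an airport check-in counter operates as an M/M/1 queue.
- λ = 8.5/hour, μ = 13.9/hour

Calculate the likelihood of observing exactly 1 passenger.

ρ = λ/μ = 8.5/13.9 = 0.6115
P(n) = (1-ρ)ρⁿ
P(1) = (1-0.6115) × 0.6115^1
P(1) = 0.3885 × 0.6115
P(1) = 0.2376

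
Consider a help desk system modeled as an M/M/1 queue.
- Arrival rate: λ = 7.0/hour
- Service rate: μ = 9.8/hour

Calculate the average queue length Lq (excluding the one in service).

ρ = λ/μ = 7.0/9.8 = 0.7143
For M/M/1: Lq = λ²/(μ(μ-λ))
Lq = 49.00/(9.8 × 2.80)
Lq = 1.7857 tickets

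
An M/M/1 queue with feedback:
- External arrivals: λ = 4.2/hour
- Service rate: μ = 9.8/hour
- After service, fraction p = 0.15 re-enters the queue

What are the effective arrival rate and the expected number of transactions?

Effective arrival rate: λ_eff = λ/(1-p) = 4.2/(1-0.15) = 4.2/0.85 = 4.9412
ρ = λ_eff/μ = 4.9412/9.8 = 0.5042
L = ρ/(1-ρ) = 0.5042/(1-0.5042) = 1.0169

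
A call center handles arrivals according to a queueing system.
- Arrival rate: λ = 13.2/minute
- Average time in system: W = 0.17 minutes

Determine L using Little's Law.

Little's Law: L = λW
L = 13.2 × 0.17 = 2.2440 calls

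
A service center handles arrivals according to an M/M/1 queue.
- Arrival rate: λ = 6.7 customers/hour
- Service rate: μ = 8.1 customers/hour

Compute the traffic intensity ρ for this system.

Server utilization: ρ = λ/μ
ρ = 6.7/8.1 = 0.8272
The server is busy 82.72% of the time.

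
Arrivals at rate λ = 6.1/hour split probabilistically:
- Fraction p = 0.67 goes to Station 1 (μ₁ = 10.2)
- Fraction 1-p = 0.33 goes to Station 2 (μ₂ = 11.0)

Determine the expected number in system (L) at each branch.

Effective rates: λ₁ = 6.1×0.67 = 4.087, λ₂ = 6.1×0.33 = 2.013
Station 1: ρ₁ = 4.087/10.2 = 0.4007, L₁ = ρ₁/(1-ρ₁) = 0.4007/(1-0.4007) = 0.6686
Station 2: ρ₂ = 2.013/11.0 = 0.1830, L₂ = ρ₂/(1-ρ₂) = 0.1830/(1-0.1830) = 0.2240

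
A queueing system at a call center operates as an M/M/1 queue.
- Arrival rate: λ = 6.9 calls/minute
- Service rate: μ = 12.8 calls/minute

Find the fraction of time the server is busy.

Server utilization: ρ = λ/μ
ρ = 6.9/12.8 = 0.5391
The server is busy 53.91% of the time.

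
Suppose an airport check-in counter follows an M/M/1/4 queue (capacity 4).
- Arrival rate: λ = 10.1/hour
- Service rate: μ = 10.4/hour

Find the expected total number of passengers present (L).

ρ = λ/μ = 10.1/10.4 = 0.97115
P₀ = (1-ρ)/(1-ρ^(K+1)) = (1-0.97115)/(1-0.97115^5) = 0.028850/0.13616 = 0.2119
P_K = P₀×ρ^K = 0.2119 × 0.97115^4 = 0.2119 × 0.8895 = 0.1885
L = ρ[1 - (K+1)ρ^K + Kρ^(K+1)] / [(1-ρ)(1-ρ^(K+1))]
L = 0.97115 × (1 - 5×0.88949858 + 4×0.86383654) / ((1 - 0.97115) × (1 - 0.86383654)) = 1.9415 passengers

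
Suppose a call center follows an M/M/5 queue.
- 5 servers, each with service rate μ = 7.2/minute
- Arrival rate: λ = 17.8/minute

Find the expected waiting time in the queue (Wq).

Traffic intensity: ρ = λ/(cμ) = 17.8/(5×7.2) = 0.4944
Since ρ = 0.4944 < 1, system is stable.
Offered load a = λ/μ = cρ = 17.8/7.2 = 2.4722
P₀ = [ Σₙ₌₀^4 aⁿ/n! + a^5/(5!(1-ρ)) ]⁻¹
Σ = a^0/0! + a^1/1! + a^2/2! + a^3/3! + a^4/4! = 1.0000 + 2.4722 + 3.0559 + 2.5183 + 1.5565 = 10.6029
a^5/(5!(1-ρ)) = 92.3501/(120 × 0.505556) = 1.5223
P₀ = 1/(10.6029 + 1.5223) = 0.08247
Lq = P₀·a^5·ρ / (5!(1-ρ)²) = 0.08247 × 92.3501 × 0.4944 / (120 × 0.2556) = 0.1228
Wq = Lq/λ = 0.12279/17.8 = 0.006898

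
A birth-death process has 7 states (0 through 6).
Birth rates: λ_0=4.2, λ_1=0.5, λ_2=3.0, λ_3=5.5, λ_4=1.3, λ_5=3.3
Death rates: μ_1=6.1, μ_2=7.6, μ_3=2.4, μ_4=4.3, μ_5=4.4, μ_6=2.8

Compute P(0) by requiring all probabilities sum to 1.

Ratios P(n)/P(0) = (λ₀···λₙ₋₁)/(μ₁···μₙ):
P(1)/P(0) = (4.2)/(6.1) = 0.6885
P(2)/P(0) = (4.2×0.5)/(6.1×7.6) = 0.04530
P(3)/P(0) = (4.2×0.5×3.0)/(6.1×7.6×2.4) = 0.05662
P(4)/P(0) = (4.2×0.5×3.0×5.5)/(6.1×7.6×2.4×4.3) = 0.07242
P(5)/P(0) = (4.2×0.5×3.0×5.5×1.3)/(6.1×7.6×2.4×4.3×4.4) = 0.02140
P(6)/P(0) = (4.2×0.5×3.0×5.5×1.3×3.3)/(6.1×7.6×2.4×4.3×4.4×2.8) = 0.02522

Normalization: ∑ P(n) = 1
P(0) × (1.0000 + 0.6885 + 0.04530 + 0.05662 + 0.07242 + 0.02140 + 0.02522) = 1
P(0) × 1.9095 = 1
P(0) = 1/1.9095 = 0.5237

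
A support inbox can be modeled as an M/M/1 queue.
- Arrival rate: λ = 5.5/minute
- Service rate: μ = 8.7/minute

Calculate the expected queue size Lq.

ρ = λ/μ = 5.5/8.7 = 0.6322
For M/M/1: Lq = λ²/(μ(μ-λ))
Lq = 30.25/(8.7 × 3.20)
Lq = 1.0866 emails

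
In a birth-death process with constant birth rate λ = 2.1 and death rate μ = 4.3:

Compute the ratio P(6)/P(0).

For constant rates: P(n)/P(0) = (λ/μ)^n
P(6)/P(0) = (2.1/4.3)^6 = 0.4884^6 = 0.01357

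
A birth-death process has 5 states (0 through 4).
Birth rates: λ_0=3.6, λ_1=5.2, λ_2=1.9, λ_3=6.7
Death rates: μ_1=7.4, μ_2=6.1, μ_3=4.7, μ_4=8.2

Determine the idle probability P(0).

Ratios P(n)/P(0) = (λ₀···λₙ₋₁)/(μ₁···μₙ):
P(1)/P(0) = (3.6)/(7.4) = 0.48649
P(2)/P(0) = (3.6×5.2)/(7.4×6.1) = 0.41471
P(3)/P(0) = (3.6×5.2×1.9)/(7.4×6.1×4.7) = 0.16765
P(4)/P(0) = (3.6×5.2×1.9×6.7)/(7.4×6.1×4.7×8.2) = 0.13698

Normalization: ∑ P(n) = 1
P(0) × (1.0000 + 0.48649 + 0.41471 + 0.16765 + 0.13698) = 1
P(0) × 2.20583 = 1
P(0) = 1/2.20583 = 0.4533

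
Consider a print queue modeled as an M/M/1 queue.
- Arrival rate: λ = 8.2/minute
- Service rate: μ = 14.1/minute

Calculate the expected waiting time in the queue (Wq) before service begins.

First, compute utilization: ρ = λ/μ = 8.2/14.1 = 0.5816
For M/M/1: Wq = λ/(μ(μ-λ))
Wq = 8.2/(14.1 × (14.1-8.2))
Wq = 8.2/(14.1 × 5.90)
Wq = 0.09857 minutes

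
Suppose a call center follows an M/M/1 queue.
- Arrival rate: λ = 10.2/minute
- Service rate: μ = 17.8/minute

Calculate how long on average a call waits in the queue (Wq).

First, compute utilization: ρ = λ/μ = 10.2/17.8 = 0.5730
For M/M/1: Wq = λ/(μ(μ-λ))
Wq = 10.2/(17.8 × (17.8-10.2))
Wq = 10.2/(17.8 × 7.60)
Wq = 0.07540 minutes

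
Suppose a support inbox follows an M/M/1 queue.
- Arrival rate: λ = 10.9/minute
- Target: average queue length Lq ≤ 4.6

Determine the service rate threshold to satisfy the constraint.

For M/M/1: Lq = λ²/(μ(μ-λ))
Need Lq ≤ 4.6, i.e. μ(μ-λ) ≥ λ²/4.6
μ² - 10.9μ - 118.81/4.6 ≥ 0  →  μ² - 10.9μ - 25.82826 ≥ 0
Quadratic formula (positive root): μ = [λ + √(λ² + 4×25.82826)]/2
Discriminant: 118.81 + 4×25.82826 = 222.1230, √222.1230 = 14.9038
μ ≥ (10.9 + 14.9038)/2 = 12.9019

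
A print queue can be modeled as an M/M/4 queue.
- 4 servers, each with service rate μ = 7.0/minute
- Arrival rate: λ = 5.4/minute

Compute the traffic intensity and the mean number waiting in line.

Traffic intensity: ρ = λ/(cμ) = 5.4/(4×7.0) = 0.1929
Since ρ = 0.1929 < 1, system is stable.
Offered load a = λ/μ = cρ = 5.4/7.0 = 0.7714
P₀ = [ Σₙ₌₀^3 aⁿ/n! + a^4/(4!(1-ρ)) ]⁻¹
Σ = a^0/0! + a^1/1! + a^2/2! + a^3/3! = 1.0000 + 0.7714 + 0.2976 + 0.07651 = 2.1455
a^4/(4!(1-ρ)) = 0.3541/(24 × 0.8071) = 0.01828
P₀ = 1/(2.1455 + 0.01828) = 0.4622
Lq = P₀·a^4·ρ / (4!(1-ρ)²) = 0.4622 × 0.3541 × 0.1929 / (24 × 0.6515) = 0.002019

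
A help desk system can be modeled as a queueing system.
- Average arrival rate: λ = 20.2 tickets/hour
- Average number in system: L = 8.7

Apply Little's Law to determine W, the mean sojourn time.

Little's Law: L = λW, so W = L/λ
W = 8.7/20.2 = 0.4307 hours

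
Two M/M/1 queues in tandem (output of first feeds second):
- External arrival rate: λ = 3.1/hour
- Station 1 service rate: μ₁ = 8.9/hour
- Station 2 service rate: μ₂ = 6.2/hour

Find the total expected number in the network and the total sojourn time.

By Jackson's theorem, each station behaves as independent M/M/1.
Station 1: ρ₁ = 3.1/8.9 = 0.3483, L₁ = ρ₁/(1-ρ₁) = λ/(μ₁-λ) = 3.1/5.80 = 0.5345
Station 2: ρ₂ = 3.1/6.2 = 0.5000, L₂ = ρ₂/(1-ρ₂) = λ/(μ₂-λ) = 3.1/3.10 = 1.0000
Total: L = L₁ + L₂ = 0.5345 + 1.0000 = 1.5345
W = L/λ = 1.5345/3.1 = 0.4950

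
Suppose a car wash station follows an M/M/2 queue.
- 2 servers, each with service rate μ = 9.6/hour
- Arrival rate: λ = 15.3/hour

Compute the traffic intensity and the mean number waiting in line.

Traffic intensity: ρ = λ/(cμ) = 15.3/(2×9.6) = 0.7969
Since ρ = 0.7969 < 1, system is stable.
Offered load a = λ/μ = cρ = 15.3/9.6 = 1.5938
P₀ = [ Σₙ₌₀^1 aⁿ/n! + a^2/(2!(1-ρ)) ]⁻¹
Σ = a^0/0! + a^1/1! = 1.0000 + 1.5938 = 2.5938
a^2/(2!(1-ρ)) = 2.54004/(2 × 0.203125) = 6.2524
P₀ = 1/(2.5938 + 6.2524) = 0.1130
Lq = P₀·a^2·ρ / (2!(1-ρ)²) = 0.113043 × 2.54004 × 0.796875 / (2 × 0.0412598) = 2.7728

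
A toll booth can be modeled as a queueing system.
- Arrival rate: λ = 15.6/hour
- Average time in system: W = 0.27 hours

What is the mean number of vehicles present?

Little's Law: L = λW
L = 15.6 × 0.27 = 4.2120 vehicles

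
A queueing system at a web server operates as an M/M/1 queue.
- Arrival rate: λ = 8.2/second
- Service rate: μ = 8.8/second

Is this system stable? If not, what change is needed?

Stability requires ρ = λ/(cμ) < 1
ρ = 8.2/(1 × 8.8) = 8.2/8.80 = 0.9318
Since 0.9318 < 1, the system is STABLE.
The server is busy 93.18% of the time.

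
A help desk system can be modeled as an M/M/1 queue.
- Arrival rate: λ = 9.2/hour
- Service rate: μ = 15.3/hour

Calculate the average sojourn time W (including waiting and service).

First, compute utilization: ρ = λ/μ = 9.2/15.3 = 0.6013
For M/M/1: W = 1/(μ-λ)
W = 1/(15.3-9.2) = 1/6.10
W = 0.1639 hours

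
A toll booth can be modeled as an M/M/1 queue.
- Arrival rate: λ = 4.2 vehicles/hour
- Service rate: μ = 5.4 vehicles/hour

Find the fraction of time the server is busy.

Server utilization: ρ = λ/μ
ρ = 4.2/5.4 = 0.7778
The server is busy 77.78% of the time.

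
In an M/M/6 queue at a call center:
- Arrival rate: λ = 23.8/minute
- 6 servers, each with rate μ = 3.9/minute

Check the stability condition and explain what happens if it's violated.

Stability requires ρ = λ/(cμ) < 1
ρ = 23.8/(6 × 3.9) = 23.8/23.40 = 1.0171
Since 1.0171 ≥ 1, the system is UNSTABLE.
Need c > λ/μ = 23.8/3.9 = 6.10.
Minimum servers needed: c = 7.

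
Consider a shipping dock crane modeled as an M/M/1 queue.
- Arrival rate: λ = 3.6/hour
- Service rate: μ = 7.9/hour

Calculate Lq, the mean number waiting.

ρ = λ/μ = 3.6/7.9 = 0.4557
For M/M/1: Lq = λ²/(μ(μ-λ))
Lq = 12.96/(7.9 × 4.30)
Lq = 0.3815 containers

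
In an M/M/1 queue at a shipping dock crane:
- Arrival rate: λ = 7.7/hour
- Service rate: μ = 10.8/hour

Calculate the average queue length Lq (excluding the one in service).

ρ = λ/μ = 7.7/10.8 = 0.7130
For M/M/1: Lq = λ²/(μ(μ-λ))
Lq = 59.29/(10.8 × 3.10)
Lq = 1.7709 containers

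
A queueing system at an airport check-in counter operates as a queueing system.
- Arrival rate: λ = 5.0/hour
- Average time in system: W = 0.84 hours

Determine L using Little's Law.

Little's Law: L = λW
L = 5.0 × 0.84 = 4.2000 passengers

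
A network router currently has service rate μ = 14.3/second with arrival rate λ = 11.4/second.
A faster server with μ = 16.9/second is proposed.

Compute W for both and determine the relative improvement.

System 1: ρ₁ = 11.4/14.3 = 0.7972, W₁ = 1/(14.3-11.4) = 0.3448
System 2: ρ₂ = 11.4/16.9 = 0.6746, W₂ = 1/(16.9-11.4) = 0.1818
Improvement: (W₁-W₂)/W₁ = (0.3448-0.1818)/0.3448 = 47.27%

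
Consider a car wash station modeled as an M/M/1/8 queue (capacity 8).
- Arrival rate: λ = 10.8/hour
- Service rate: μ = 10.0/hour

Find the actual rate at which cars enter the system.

ρ = λ/μ = 10.8/10.0 = 1.0800
P₀ = (1-ρ)/(1-ρ^(K+1)) = (1-1.0800)/(1-1.0800^9) = -0.08000/-0.9990 = 0.08008
P_K = P₀×ρ^K = 0.08008 × 1.0800^8 = 0.08008 × 1.8509 = 0.1482
λ_eff = λ(1-P_K) = 10.8 × (1 - 0.14822) = 10.8 × 0.85178 = 9.1992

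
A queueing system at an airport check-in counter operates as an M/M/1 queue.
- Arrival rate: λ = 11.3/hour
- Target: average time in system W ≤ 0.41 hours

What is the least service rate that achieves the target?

For M/M/1: W = 1/(μ-λ)
Need W ≤ 0.41, so 1/(μ-λ) ≤ 0.41
μ - λ ≥ 1/0.41 = 2.4390
μ ≥ 11.3 + 2.4390 = 13.7390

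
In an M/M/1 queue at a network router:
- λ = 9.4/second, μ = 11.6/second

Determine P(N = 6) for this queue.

ρ = λ/μ = 9.4/11.6 = 0.8103
P(n) = (1-ρ)ρⁿ
P(6) = (1-0.8103) × 0.8103^6
P(6) = 0.1897 × 0.2831
P(6) = 0.05370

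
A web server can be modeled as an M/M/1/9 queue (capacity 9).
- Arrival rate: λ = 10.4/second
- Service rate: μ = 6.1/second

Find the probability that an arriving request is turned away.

ρ = λ/μ = 10.4/6.1 = 1.7049
P₀ = (1-ρ)/(1-ρ^(K+1)) = (1-1.7049)/(1-1.7049^10) = -0.7049/-206.4861 = 0.003414
P_K = P₀×ρ^K = 0.003414 × 1.7049^9 = 0.003414 × 121.6999 = 0.4155
Blocking probability = 41.55%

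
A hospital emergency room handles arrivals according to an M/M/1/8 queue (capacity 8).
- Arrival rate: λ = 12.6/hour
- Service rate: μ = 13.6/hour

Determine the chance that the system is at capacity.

ρ = λ/μ = 12.6/13.6 = 0.92647
P₀ = (1-ρ)/(1-ρ^(K+1)) = (1-0.92647)/(1-0.92647^9) = 0.07353/0.4971 = 0.1479
P_K = P₀×ρ^K = 0.14792 × 0.92647^8 = 0.14792 × 0.54281 = 0.08029
Blocking probability = 8.03%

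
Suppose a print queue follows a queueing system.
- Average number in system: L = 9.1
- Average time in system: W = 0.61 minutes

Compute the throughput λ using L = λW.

Little's Law: L = λW, so λ = L/W
λ = 9.1/0.61 = 14.9180 jobs/minute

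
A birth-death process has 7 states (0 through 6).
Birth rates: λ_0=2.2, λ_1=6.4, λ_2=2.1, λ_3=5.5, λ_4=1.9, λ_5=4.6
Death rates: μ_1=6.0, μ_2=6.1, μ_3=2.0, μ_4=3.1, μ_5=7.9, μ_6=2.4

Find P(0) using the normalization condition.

Ratios P(n)/P(0) = (λ₀···λₙ₋₁)/(μ₁···μₙ):
P(1)/P(0) = (2.2)/(6.0) = 0.36667
P(2)/P(0) = (2.2×6.4)/(6.0×6.1) = 0.38470
P(3)/P(0) = (2.2×6.4×2.1)/(6.0×6.1×2.0) = 0.40393
P(4)/P(0) = (2.2×6.4×2.1×5.5)/(6.0×6.1×2.0×3.1) = 0.71666
P(5)/P(0) = (2.2×6.4×2.1×5.5×1.9)/(6.0×6.1×2.0×3.1×7.9) = 0.17236
P(6)/P(0) = (2.2×6.4×2.1×5.5×1.9×4.6)/(6.0×6.1×2.0×3.1×7.9×2.4) = 0.33036

Normalization: ∑ P(n) = 1
P(0) × (1.0000 + 0.36667 + 0.38470 + 0.40393 + 0.71666 + 0.17236 + 0.33036) = 1
P(0) × 3.3747 = 1
P(0) = 1/3.3747 = 0.2963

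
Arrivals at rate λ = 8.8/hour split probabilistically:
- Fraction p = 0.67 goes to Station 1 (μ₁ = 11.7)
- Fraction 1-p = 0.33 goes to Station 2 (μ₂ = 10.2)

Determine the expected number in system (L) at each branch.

Effective rates: λ₁ = 8.8×0.67 = 5.896, λ₂ = 8.8×0.33 = 2.904
Station 1: ρ₁ = 5.896/11.7 = 0.503932, L₁ = ρ₁/(1-ρ₁) = 0.503932/(1-0.503932) = 1.0159
Station 2: ρ₂ = 2.904/10.2 = 0.2847, L₂ = ρ₂/(1-ρ₂) = 0.2847/(1-0.2847) = 0.3980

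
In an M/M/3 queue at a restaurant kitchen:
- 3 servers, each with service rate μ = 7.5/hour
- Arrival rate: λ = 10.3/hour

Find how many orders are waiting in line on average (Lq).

Traffic intensity: ρ = λ/(cμ) = 10.3/(3×7.5) = 0.4578
Since ρ = 0.4578 < 1, system is stable.
Offered load a = λ/μ = cρ = 10.3/7.5 = 1.3733
P₀ = [ Σₙ₌₀^2 aⁿ/n! + a^3/(3!(1-ρ)) ]⁻¹
Σ = a^0/0! + a^1/1! + a^2/2! = 1.00000 + 1.37333 + 0.943022 = 3.3164
a^3/(3!(1-ρ)) = 2.5902/(6 × 0.5422) = 0.7962
P₀ = 1/(3.3164 + 0.7962) = 0.2432
Lq = P₀·a^3·ρ / (3!(1-ρ)²) = 0.24316 × 2.5902 × 0.45778 / (6 × 0.29400) = 0.1634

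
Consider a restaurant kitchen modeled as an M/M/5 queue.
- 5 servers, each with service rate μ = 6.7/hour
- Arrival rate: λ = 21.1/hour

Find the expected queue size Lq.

Traffic intensity: ρ = λ/(cμ) = 21.1/(5×6.7) = 0.6299
Since ρ = 0.6299 < 1, system is stable.
Offered load a = λ/μ = cρ = 21.1/6.7 = 3.1493
P₀ = [ Σₙ₌₀^4 aⁿ/n! + a^5/(5!(1-ρ)) ]⁻¹
Σ = a^0/0! + a^1/1! + a^2/2! + a^3/3! + a^4/4! = 1.0000 + 3.1493 + 4.9589 + 5.2056 + 4.0984 = 18.4122
a^5/(5!(1-ρ)) = 309.7692/(120 × 0.37015) = 6.9740
P₀ = 1/(18.4122 + 6.9740) = 0.03939
Lq = P₀·a^5·ρ / (5!(1-ρ)²) = 0.03939 × 309.7692 × 0.6299 / (120 × 0.1370) = 0.4675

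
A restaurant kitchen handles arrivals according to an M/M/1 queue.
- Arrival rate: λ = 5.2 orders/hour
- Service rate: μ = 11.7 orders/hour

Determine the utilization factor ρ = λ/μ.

Server utilization: ρ = λ/μ
ρ = 5.2/11.7 = 0.4444
The server is busy 44.44% of the time.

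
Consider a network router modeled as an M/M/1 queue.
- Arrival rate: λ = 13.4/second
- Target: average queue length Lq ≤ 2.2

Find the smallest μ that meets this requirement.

For M/M/1: Lq = λ²/(μ(μ-λ))
Need Lq ≤ 2.2, i.e. μ(μ-λ) ≥ λ²/2.2
μ² - 13.4μ - 179.56/2.2 ≥ 0  →  μ² - 13.4μ - 81.61818 ≥ 0
Quadratic formula (positive root): μ = [λ + √(λ² + 4×81.61818)]/2
Discriminant: 179.56 + 4×81.61818 = 506.0327, √506.0327 = 22.4952
μ ≥ (13.4 + 22.4952)/2 = 17.9476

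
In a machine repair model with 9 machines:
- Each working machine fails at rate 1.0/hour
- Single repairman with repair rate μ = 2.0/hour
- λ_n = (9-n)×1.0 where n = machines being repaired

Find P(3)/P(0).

P(3)/P(0) = ∏_{i=0}^{3-1} λ_i/μ_{i+1}
= (9-0)×1.0/2.0 × (9-1)×1.0/2.0 × (9-2)×1.0/2.0
= 63.0000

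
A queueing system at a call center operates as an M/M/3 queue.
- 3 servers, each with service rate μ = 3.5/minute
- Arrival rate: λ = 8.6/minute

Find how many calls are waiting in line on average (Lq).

Traffic intensity: ρ = λ/(cμ) = 8.6/(3×3.5) = 0.8190
Since ρ = 0.8190 < 1, system is stable.
Offered load a = λ/μ = cρ = 8.6/3.5 = 2.4571
P₀ = [ Σₙ₌₀^2 aⁿ/n! + a^3/(3!(1-ρ)) ]⁻¹
Σ = a^0/0! + a^1/1! + a^2/2! = 1.0000 + 2.4571 + 3.0188 = 6.4759
a^3/(3!(1-ρ)) = 14.8351/(6 × 0.180952) = 13.6639
P₀ = 1/(6.4759 + 13.6639) = 0.04965
Lq = P₀·a^3·ρ / (3!(1-ρ)²) = 0.04965 × 14.8351 × 0.8190 / (6 × 0.03274) = 3.0709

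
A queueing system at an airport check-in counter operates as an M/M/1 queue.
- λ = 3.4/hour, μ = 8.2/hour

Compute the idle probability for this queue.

ρ = λ/μ = 3.4/8.2 = 0.4146
P(0) = 1 - ρ = 1 - 0.4146 = 0.5854
The server is idle 58.54% of the time.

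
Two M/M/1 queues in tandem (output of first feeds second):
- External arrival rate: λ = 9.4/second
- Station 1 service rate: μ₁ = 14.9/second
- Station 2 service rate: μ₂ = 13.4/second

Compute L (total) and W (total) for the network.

By Jackson's theorem, each station behaves as independent M/M/1.
Station 1: ρ₁ = 9.4/14.9 = 0.6309, L₁ = ρ₁/(1-ρ₁) = λ/(μ₁-λ) = 9.4/5.50 = 1.7091
Station 2: ρ₂ = 9.4/13.4 = 0.7015, L₂ = ρ₂/(1-ρ₂) = λ/(μ₂-λ) = 9.4/4.00 = 2.3500
Total: L = L₁ + L₂ = 1.7091 + 2.3500 = 4.0591
W = L/λ = 4.0591/9.4 = 0.4318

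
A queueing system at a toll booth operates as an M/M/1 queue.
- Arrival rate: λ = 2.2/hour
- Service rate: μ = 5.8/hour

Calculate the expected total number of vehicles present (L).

ρ = λ/μ = 2.2/5.8 = 0.3793
For M/M/1: L = λ/(μ-λ)
L = 2.2/(5.8-2.2) = 2.2/3.60
L = 0.6111 vehicles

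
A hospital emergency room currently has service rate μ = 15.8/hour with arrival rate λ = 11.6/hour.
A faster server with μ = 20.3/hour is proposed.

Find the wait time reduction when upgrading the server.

System 1: ρ₁ = 11.6/15.8 = 0.7342, W₁ = 1/(15.8-11.6) = 0.238095
System 2: ρ₂ = 11.6/20.3 = 0.5714, W₂ = 1/(20.3-11.6) = 0.114943
Improvement: (W₁-W₂)/W₁ = (0.238095-0.114943)/0.238095 = 51.72%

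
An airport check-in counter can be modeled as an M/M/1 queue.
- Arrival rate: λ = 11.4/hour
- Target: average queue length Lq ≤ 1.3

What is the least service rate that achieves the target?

For M/M/1: Lq = λ²/(μ(μ-λ))
Need Lq ≤ 1.3, i.e. μ(μ-λ) ≥ λ²/1.3
μ² - 11.4μ - 129.96/1.3 ≥ 0  →  μ² - 11.4μ - 99.96923 ≥ 0
Quadratic formula (positive root): μ = [λ + √(λ² + 4×99.96923)]/2
Discriminant: 129.96 + 4×99.96923 = 529.8369, √529.8369 = 23.0182
μ ≥ (11.4 + 23.0182)/2 = 17.2091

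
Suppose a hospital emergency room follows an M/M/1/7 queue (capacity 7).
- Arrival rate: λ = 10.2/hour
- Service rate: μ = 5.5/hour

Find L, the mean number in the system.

ρ = λ/μ = 10.2/5.5 = 1.85455
P₀ = (1-ρ)/(1-ρ^(K+1)) = (1-1.85455)/(1-1.85455^8) = -0.8545/-138.9292 = 0.006151
P_K = P₀×ρ^K = 0.006151 × 1.85455^7 = 0.006151 × 75.4518 = 0.4641
L = ρ[1 - (K+1)ρ^K + Kρ^(K+1)] / [(1-ρ)(1-ρ^(K+1))]
L = 1.85455 × (1 - 8×75.4518 + 7×139.9292) / ((1 - 1.85455) × (1 - 139.9292)) = 5.8874 patients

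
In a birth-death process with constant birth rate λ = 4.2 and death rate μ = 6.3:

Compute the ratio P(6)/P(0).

For constant rates: P(n)/P(0) = (λ/μ)^n
P(6)/P(0) = (4.2/6.3)^6 = 0.66667^6 = 0.08779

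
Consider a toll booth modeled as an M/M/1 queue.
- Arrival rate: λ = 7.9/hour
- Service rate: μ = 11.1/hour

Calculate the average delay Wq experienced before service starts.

First, compute utilization: ρ = λ/μ = 7.9/11.1 = 0.7117
For M/M/1: Wq = λ/(μ(μ-λ))
Wq = 7.9/(11.1 × (11.1-7.9))
Wq = 7.9/(11.1 × 3.20)
Wq = 0.2224 hours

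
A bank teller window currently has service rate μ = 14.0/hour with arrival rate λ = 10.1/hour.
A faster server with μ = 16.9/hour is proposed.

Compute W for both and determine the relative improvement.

System 1: ρ₁ = 10.1/14.0 = 0.7214, W₁ = 1/(14.0-10.1) = 0.25641
System 2: ρ₂ = 10.1/16.9 = 0.5976, W₂ = 1/(16.9-10.1) = 0.14706
Improvement: (W₁-W₂)/W₁ = (0.25641-0.14706)/0.25641 = 42.65%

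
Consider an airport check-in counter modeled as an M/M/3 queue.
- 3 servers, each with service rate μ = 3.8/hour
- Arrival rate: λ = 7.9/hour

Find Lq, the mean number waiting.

Traffic intensity: ρ = λ/(cμ) = 7.9/(3×3.8) = 0.6930
Since ρ = 0.6930 < 1, system is stable.
Offered load a = λ/μ = cρ = 7.9/3.8 = 2.0789
P₀ = [ Σₙ₌₀^2 aⁿ/n! + a^3/(3!(1-ρ)) ]⁻¹
Σ = a^0/0! + a^1/1! + a^2/2! = 1.00000 + 2.07895 + 2.16101 = 5.2400
a^3/(3!(1-ρ)) = 8.9853/(6 × 0.30702) = 4.8777
P₀ = 1/(5.2400 + 4.8777) = 0.09884
Lq = P₀·a^3·ρ / (3!(1-ρ)²) = 0.09884 × 8.9853 × 0.6930 / (6 × 0.09426) = 1.0882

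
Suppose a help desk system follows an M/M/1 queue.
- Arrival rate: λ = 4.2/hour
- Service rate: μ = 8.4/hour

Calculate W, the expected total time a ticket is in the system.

First, compute utilization: ρ = λ/μ = 4.2/8.4 = 0.5000
For M/M/1: W = 1/(μ-λ)
W = 1/(8.4-4.2) = 1/4.20
W = 0.2381 hours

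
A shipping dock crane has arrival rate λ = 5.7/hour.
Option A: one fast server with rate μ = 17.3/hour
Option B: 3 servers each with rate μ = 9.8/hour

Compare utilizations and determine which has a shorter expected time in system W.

Option A: single server μ = 17.3 (M/M/1)
  ρ_A = 5.7/17.3 = 0.3295
  W_A = 1/(μ-λ) = 1/(17.3-5.7) = 1/11.60 = 0.08621

Option B: 3 servers μ = 9.8 (M/M/3)
  ρ_B = λ/(cμ) = 5.7/(3×9.8) = 0.1939
  Offered load a = λ/μ = cρ = 5.7/9.8 = 0.5816
  P₀ = [ Σₙ₌₀^2 aⁿ/n! + a^3/(3!(1-ρ)) ]⁻¹
  Σ = a^0/0! + a^1/1! + a^2/2! = 1.0000 + 0.58163 + 0.16915 = 1.7508
  a^3/(3!(1-ρ)) = 0.19676/(6 × 0.80612) = 0.04068
  P₀ = 1/(1.7508 + 0.04068) = 0.5582
  Lq = P₀·a^3·ρ / (3!(1-ρ)²) = 0.558203 × 0.196764 × 0.193878 / (6 × 0.649833) = 0.005462
  Wq_B = Lq/λ = 0.005462/5.7 = 0.0009582
  W_B = Wq_B + 1/μ = 0.0009582 + 0.1020 = 0.1030

Since W_A = 0.08621 < W_B = 0.1030, Option A (single fast server) has the shorter time in system.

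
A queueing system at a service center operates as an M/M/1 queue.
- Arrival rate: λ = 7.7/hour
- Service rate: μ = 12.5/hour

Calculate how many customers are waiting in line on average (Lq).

ρ = λ/μ = 7.7/12.5 = 0.6160
For M/M/1: Lq = λ²/(μ(μ-λ))
Lq = 59.29/(12.5 × 4.80)
Lq = 0.9882 customers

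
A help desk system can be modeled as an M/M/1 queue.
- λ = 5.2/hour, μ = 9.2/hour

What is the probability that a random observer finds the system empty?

ρ = λ/μ = 5.2/9.2 = 0.5652
P(0) = 1 - ρ = 1 - 0.5652 = 0.4348
The server is idle 43.48% of the time.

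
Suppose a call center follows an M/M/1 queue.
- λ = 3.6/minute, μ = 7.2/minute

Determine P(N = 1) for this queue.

ρ = λ/μ = 3.6/7.2 = 0.5000
P(n) = (1-ρ)ρⁿ
P(1) = (1-0.5000) × 0.5000^1
P(1) = 0.5000 × 0.5000
P(1) = 0.2500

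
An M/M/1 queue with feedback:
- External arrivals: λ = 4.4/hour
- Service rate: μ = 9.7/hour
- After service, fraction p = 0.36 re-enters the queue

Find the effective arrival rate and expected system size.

Effective arrival rate: λ_eff = λ/(1-p) = 4.4/(1-0.36) = 4.4/0.64 = 6.8750
ρ = λ_eff/μ = 6.8750/9.7 = 0.70876
L = ρ/(1-ρ) = 0.70876/(1-0.70876) = 2.4336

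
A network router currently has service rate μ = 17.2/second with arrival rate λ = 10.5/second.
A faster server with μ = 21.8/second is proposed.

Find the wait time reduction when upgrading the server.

System 1: ρ₁ = 10.5/17.2 = 0.6105, W₁ = 1/(17.2-10.5) = 0.14925
System 2: ρ₂ = 10.5/21.8 = 0.4817, W₂ = 1/(21.8-10.5) = 0.088496
Improvement: (W₁-W₂)/W₁ = (0.14925-0.088496)/0.14925 = 40.71%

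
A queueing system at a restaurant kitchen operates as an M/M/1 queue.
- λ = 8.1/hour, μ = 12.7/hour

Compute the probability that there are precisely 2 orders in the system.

ρ = λ/μ = 8.1/12.7 = 0.6378
P(n) = (1-ρ)ρⁿ
P(2) = (1-0.6378) × 0.6378^2
P(2) = 0.3622 × 0.4068
P(2) = 0.1473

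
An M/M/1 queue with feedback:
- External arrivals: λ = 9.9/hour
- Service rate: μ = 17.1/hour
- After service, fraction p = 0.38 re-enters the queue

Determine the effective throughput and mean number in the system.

Effective arrival rate: λ_eff = λ/(1-p) = 9.9/(1-0.38) = 9.9/0.62 = 15.967742
ρ = λ_eff/μ = 15.967742/17.1 = 0.9337861
L = ρ/(1-ρ) = 0.9337861/(1-0.9337861) = 14.1026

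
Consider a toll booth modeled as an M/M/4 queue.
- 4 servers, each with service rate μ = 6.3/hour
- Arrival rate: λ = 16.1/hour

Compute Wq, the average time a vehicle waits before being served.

Traffic intensity: ρ = λ/(cμ) = 16.1/(4×6.3) = 0.6389
Since ρ = 0.6389 < 1, system is stable.
Offered load a = λ/μ = cρ = 16.1/6.3 = 2.5556
P₀ = [ Σₙ₌₀^3 aⁿ/n! + a^4/(4!(1-ρ)) ]⁻¹
Σ = a^0/0! + a^1/1! + a^2/2! + a^3/3! = 1.0000 + 2.5556 + 3.2654 + 2.7817 = 9.6027
a^4/(4!(1-ρ)) = 42.6522/(24 × 0.36111) = 4.9214
P₀ = 1/(9.6027 + 4.9214) = 0.06885
Lq = P₀·a^4·ρ / (4!(1-ρ)²) = 0.06885 × 42.6522 × 0.6389 / (24 × 0.1304) = 0.5995
Wq = Lq/λ = 0.5995/16.1 = 0.03724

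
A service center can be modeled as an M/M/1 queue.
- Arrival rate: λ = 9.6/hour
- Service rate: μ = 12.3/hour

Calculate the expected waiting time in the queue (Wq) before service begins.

First, compute utilization: ρ = λ/μ = 9.6/12.3 = 0.7805
For M/M/1: Wq = λ/(μ(μ-λ))
Wq = 9.6/(12.3 × (12.3-9.6))
Wq = 9.6/(12.3 × 2.70)
Wq = 0.2891 hours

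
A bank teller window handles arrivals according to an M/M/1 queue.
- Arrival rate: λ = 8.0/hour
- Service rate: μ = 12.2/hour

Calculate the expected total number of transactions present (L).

ρ = λ/μ = 8.0/12.2 = 0.6557
For M/M/1: L = λ/(μ-λ)
L = 8.0/(12.2-8.0) = 8.0/4.20
L = 1.9048 transactions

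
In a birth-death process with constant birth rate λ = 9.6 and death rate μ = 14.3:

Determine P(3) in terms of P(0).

For constant rates: P(n)/P(0) = (λ/μ)^n
P(3)/P(0) = (9.6/14.3)^3 = 0.67133^3 = 0.3026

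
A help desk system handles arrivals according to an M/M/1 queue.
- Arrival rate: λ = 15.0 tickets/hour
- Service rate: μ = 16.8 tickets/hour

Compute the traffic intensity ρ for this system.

Server utilization: ρ = λ/μ
ρ = 15.0/16.8 = 0.8929
The server is busy 89.29% of the time.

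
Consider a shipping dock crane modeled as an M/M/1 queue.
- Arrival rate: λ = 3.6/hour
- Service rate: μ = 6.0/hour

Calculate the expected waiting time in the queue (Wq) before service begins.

First, compute utilization: ρ = λ/μ = 3.6/6.0 = 0.6000
For M/M/1: Wq = λ/(μ(μ-λ))
Wq = 3.6/(6.0 × (6.0-3.6))
Wq = 3.6/(6.0 × 2.40)
Wq = 0.2500 hours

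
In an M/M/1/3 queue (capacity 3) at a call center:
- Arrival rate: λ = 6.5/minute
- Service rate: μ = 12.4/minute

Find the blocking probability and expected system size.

ρ = λ/μ = 6.5/12.4 = 0.5242
P₀ = (1-ρ)/(1-ρ^(K+1)) = (1-0.5242)/(1-0.5242^4) = 0.4758/0.9245 = 0.5147
P_K = P₀×ρ^K = 0.51466 × 0.5242^3 = 0.51466 × 0.14404 = 0.07413
Blocking probability P_3 = 0.07413 (7.41%)
L = ρ[1 - (K+1)ρ^K + Kρ^(K+1)] / [(1-ρ)(1-ρ^(K+1))]
L = 0.5242 × (1 - 4×0.14404 + 3×0.075507) / ((1 - 0.5242) × (1 - 0.075507)) = 0.7750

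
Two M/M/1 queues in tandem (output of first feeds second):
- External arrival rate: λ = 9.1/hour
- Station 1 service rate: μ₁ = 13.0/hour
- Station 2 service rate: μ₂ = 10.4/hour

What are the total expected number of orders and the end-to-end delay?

By Jackson's theorem, each station behaves as independent M/M/1.
Station 1: ρ₁ = 9.1/13.0 = 0.7000, L₁ = ρ₁/(1-ρ₁) = λ/(μ₁-λ) = 9.1/3.90 = 2.3333
Station 2: ρ₂ = 9.1/10.4 = 0.8750, L₂ = ρ₂/(1-ρ₂) = λ/(μ₂-λ) = 9.1/1.30 = 7.0000
Total: L = L₁ + L₂ = 2.3333 + 7.0000 = 9.3333
W = L/λ = 9.3333/9.1 = 1.0256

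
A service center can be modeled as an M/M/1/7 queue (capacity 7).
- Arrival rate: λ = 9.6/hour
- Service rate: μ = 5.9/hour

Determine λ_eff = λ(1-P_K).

ρ = λ/μ = 9.6/5.9 = 1.6271
P₀ = (1-ρ)/(1-ρ^(K+1)) = (1-1.6271)/(1-1.6271^8) = -0.6271/-48.1263 = 0.01303
P_K = P₀×ρ^K = 0.01303 × 1.6271^7 = 0.01303 × 30.1925 = 0.3934
λ_eff = λ(1-P_K) = 9.6 × (1 - 0.393424) = 9.6 × 0.606576 = 5.8231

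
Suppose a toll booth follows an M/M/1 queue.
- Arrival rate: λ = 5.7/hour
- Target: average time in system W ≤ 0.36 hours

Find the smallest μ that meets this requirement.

For M/M/1: W = 1/(μ-λ)
Need W ≤ 0.36, so 1/(μ-λ) ≤ 0.36
μ - λ ≥ 1/0.36 = 2.7778
μ ≥ 5.7 + 2.7778 = 8.4778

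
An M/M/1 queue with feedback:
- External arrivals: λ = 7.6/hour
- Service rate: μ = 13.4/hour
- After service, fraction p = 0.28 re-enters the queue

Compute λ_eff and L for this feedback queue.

Effective arrival rate: λ_eff = λ/(1-p) = 7.6/(1-0.28) = 7.6/0.72 = 10.55556
ρ = λ_eff/μ = 10.55556/13.4 = 0.787728
L = ρ/(1-ρ) = 0.787728/(1-0.787728) = 3.7109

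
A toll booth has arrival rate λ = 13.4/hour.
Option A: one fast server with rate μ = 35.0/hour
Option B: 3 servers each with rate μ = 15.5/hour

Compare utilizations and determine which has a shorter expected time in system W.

Option A: single server μ = 35.0 (M/M/1)
  ρ_A = 13.4/35.0 = 0.3829
  W_A = 1/(μ-λ) = 1/(35.0-13.4) = 1/21.60 = 0.04630

Option B: 3 servers μ = 15.5 (M/M/3)
  ρ_B = λ/(cμ) = 13.4/(3×15.5) = 0.2882
  Offered load a = λ/μ = cρ = 13.4/15.5 = 0.8645
  P₀ = [ Σₙ₌₀^2 aⁿ/n! + a^3/(3!(1-ρ)) ]⁻¹
  Σ = a^0/0! + a^1/1! + a^2/2! = 1.0000 + 0.8645 + 0.3737 = 2.2382
  a^3/(3!(1-ρ)) = 0.6461/(6 × 0.7118) = 0.1513
  P₀ = 1/(2.2382 + 0.1513) = 0.4185
  Lq = P₀·a^3·ρ / (3!(1-ρ)²) = 0.4185 × 0.6461 × 0.2882 / (6 × 0.5067) = 0.02563
  Wq_B = Lq/λ = 0.02563/13.4 = 0.001913
  W_B = Wq_B + 1/μ = 0.001913 + 0.06452 = 0.06643

Since W_A = 0.04630 < W_B = 0.06643, Option A (single fast server) has the shorter time in system.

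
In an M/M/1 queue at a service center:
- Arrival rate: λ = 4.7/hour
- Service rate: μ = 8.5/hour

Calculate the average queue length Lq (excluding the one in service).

ρ = λ/μ = 4.7/8.5 = 0.5529
For M/M/1: Lq = λ²/(μ(μ-λ))
Lq = 22.09/(8.5 × 3.80)
Lq = 0.6839 customers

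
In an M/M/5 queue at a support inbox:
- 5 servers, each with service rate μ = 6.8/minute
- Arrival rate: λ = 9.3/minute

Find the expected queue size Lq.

Traffic intensity: ρ = λ/(cμ) = 9.3/(5×6.8) = 0.2735
Since ρ = 0.2735 < 1, system is stable.
Offered load a = λ/μ = cρ = 9.3/6.8 = 1.3676
P₀ = [ Σₙ₌₀^4 aⁿ/n! + a^5/(5!(1-ρ)) ]⁻¹
Σ = a^0/0! + a^1/1! + a^2/2! + a^3/3! + a^4/4! = 1.0000 + 1.3676 + 0.9352 + 0.4264 + 0.1458 = 3.8750
a^5/(5!(1-ρ)) = 4.7849/(120 × 0.7265) = 0.05489
P₀ = 1/(3.8750 + 0.05489) = 0.2545
Lq = P₀·a^5·ρ / (5!(1-ρ)²) = 0.2545 × 4.7849 × 0.2735 / (120 × 0.5278) = 0.005259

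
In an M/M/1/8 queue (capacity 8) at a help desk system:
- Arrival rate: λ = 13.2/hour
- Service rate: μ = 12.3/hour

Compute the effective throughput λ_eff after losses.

ρ = λ/μ = 13.2/12.3 = 1.07317
P₀ = (1-ρ)/(1-ρ^(K+1)) = (1-1.07317)/(1-1.07317^9) = -0.07317/-0.8881 = 0.08239
P_K = P₀×ρ^K = 0.082393 × 1.07317^8 = 0.082393 × 1.7593 = 0.1450
λ_eff = λ(1-P_K) = 13.2 × (1 - 0.144957) = 13.2 × 0.855043 = 11.2866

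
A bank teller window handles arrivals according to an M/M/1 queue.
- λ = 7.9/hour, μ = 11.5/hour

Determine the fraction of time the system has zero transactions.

ρ = λ/μ = 7.9/11.5 = 0.6870
P(0) = 1 - ρ = 1 - 0.6870 = 0.3130
The server is idle 31.30% of the time.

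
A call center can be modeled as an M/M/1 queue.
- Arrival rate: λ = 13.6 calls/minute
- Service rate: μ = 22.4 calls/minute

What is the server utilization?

Server utilization: ρ = λ/μ
ρ = 13.6/22.4 = 0.6071
The server is busy 60.71% of the time.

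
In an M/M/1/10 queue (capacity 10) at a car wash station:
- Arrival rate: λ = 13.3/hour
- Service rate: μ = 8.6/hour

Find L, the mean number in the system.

ρ = λ/μ = 13.3/8.6 = 1.54651
P₀ = (1-ρ)/(1-ρ^(K+1)) = (1-1.54651)/(1-1.54651^11) = -0.5465/-120.0264 = 0.004553
P_K = P₀×ρ^K = 0.004553 × 1.54651^10 = 0.004553 × 78.2577 = 0.3563
L = ρ[1 - (K+1)ρ^K + Kρ^(K+1)] / [(1-ρ)(1-ρ^(K+1))]
L = 1.54651 × (1 - 11×78.2577 + 10×121.0264) / ((1 - 1.54651) × (1 - 121.0264)) = 8.2619 cars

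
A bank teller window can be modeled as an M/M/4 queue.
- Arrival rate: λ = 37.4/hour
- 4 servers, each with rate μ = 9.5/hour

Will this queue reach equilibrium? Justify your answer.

Stability requires ρ = λ/(cμ) < 1
ρ = 37.4/(4 × 9.5) = 37.4/38.00 = 0.9842
Since 0.9842 < 1, the system is STABLE.
The servers are busy 98.42% of the time.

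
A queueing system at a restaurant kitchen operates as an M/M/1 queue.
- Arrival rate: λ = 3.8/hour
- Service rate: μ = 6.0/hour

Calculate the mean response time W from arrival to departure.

First, compute utilization: ρ = λ/μ = 3.8/6.0 = 0.6333
For M/M/1: W = 1/(μ-λ)
W = 1/(6.0-3.8) = 1/2.20
W = 0.4545 hours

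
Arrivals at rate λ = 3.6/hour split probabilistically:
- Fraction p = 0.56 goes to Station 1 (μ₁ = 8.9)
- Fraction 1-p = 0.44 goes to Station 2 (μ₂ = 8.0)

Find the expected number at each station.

Effective rates: λ₁ = 3.6×0.56 = 2.016, λ₂ = 3.6×0.44 = 1.584
Station 1: ρ₁ = 2.016/8.9 = 0.22652, L₁ = ρ₁/(1-ρ₁) = 0.22652/(1-0.22652) = 0.2929
Station 2: ρ₂ = 1.584/8.0 = 0.1980, L₂ = ρ₂/(1-ρ₂) = 0.1980/(1-0.1980) = 0.2469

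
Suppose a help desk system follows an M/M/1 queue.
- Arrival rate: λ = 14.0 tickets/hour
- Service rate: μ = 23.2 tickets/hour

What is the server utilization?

Server utilization: ρ = λ/μ
ρ = 14.0/23.2 = 0.6034
The server is busy 60.34% of the time.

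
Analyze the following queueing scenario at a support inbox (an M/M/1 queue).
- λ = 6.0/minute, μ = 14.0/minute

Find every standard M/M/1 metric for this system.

Step 1: ρ = λ/μ = 6.0/14.0 = 0.4286
Step 2: L = λ/(μ-λ) = 6.0/8.00 = 0.7500
Step 3: Lq = λ²/(μ(μ-λ)) = 36.00/(14.0×8.00) = 0.3214
Step 4: W = 1/(μ-λ) = 1/8.00 = 0.1250
Step 5: Wq = λ/(μ(μ-λ)) = 6.0/(14.0×8.00) = 0.05357
Step 6: P(0) = 1-ρ = 0.5714
Verify: L = λW = 6.0×0.1250 = 0.7500 ✔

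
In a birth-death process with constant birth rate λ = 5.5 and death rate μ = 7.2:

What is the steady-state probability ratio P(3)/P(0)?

For constant rates: P(n)/P(0) = (λ/μ)^n
P(3)/P(0) = (5.5/7.2)^3 = 0.763889^3 = 0.4457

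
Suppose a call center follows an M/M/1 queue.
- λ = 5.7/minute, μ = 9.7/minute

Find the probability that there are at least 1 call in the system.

ρ = λ/μ = 5.7/9.7 = 0.5876
P(N ≥ n) = ρⁿ
P(N ≥ 1) = 0.5876^1
P(N ≥ 1) = 0.5876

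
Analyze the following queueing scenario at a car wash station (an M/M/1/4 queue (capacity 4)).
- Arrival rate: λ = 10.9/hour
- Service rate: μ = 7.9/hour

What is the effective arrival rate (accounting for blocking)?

ρ = λ/μ = 10.9/7.9 = 1.37975
P₀ = (1-ρ)/(1-ρ^(K+1)) = (1-1.37975)/(1-1.37975^5) = -0.37975/-4.0004 = 0.09493
P_K = P₀×ρ^K = 0.09493 × 1.37975^4 = 0.09493 × 3.6241 = 0.3440
λ_eff = λ(1-P_K) = 10.9 × (1 - 0.34403) = 10.9 × 0.65597 = 7.1501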